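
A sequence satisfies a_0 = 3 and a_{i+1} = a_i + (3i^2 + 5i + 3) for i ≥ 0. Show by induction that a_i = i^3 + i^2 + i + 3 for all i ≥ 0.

Base case: a_0 = 3, and 0^3 + 0^2 + 0 + 3 = 3.
Assume a_r = r^3 + r^2 + r + 3.
Then a_{r+1} = a_r + (3r^2 + 5r + 3) = (r^3 + r^2 + r + 3) + (3r^2 + 5r + 3) = r^3 + 4r^2 + 6r + 6,
and (r+1)^3 + (r+1)^2 + (r+1) + 3 = r^3 + 4r^2 + 6r + 6.
By induction, a_i = i^3 + i^2 + i + 3 for all i ≥ 0.

a_i = i^3 + i^2 + i + 3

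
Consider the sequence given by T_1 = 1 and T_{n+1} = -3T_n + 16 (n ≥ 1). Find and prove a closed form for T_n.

Claim: T_n = (-3)^n + 4.

Base case: T_1 = 1, and (-3)^1 + 4 = -3 + 4 = 1.
Assume T_m = (-3)^m + 4 for some m ≥ 1.
Then T_{m+1} = -3T_m + 16 = -3·((-3)^m + 4) + 16 = -3·(-3)^m − 12 + 16 = (-3)^{m+1} + 4.
By induction, T_n = (-3)^n + 4 for all n ≥ 1.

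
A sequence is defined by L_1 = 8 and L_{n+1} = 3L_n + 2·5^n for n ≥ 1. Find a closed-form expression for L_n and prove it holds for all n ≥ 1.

Claim: L_n = 3^n + 5^n.

Base case: L_1 = 8, and 3^1 + 5^1 = 3 + 5 = 8.
Assume L_j = 3^j + 5^j for some j ≥ 1.
Then L_{j+1} = 3L_j + 2·5^j = 3·(3^j + 5^j) + 2·5^j = 3^{j+1} + 3·5^j + 2·5^j = 3^{j+1} + 5·5^j = 3^{j+1} + 5^{j+1}.
By induction, L_n = 3^n + 5^n for all n ≥ 1.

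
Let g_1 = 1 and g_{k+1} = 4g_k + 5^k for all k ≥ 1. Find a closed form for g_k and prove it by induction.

Claim: g_k = -4^k + 5^k.

Base case: g_1 = 1, and -4^1 + 5^1 = -4 + 5 = 1.
Assume g_j = -4^j + 5^j for some j ≥ 1.
Then g_{j+1} = 4g_j + 5^j = 4·(-4^j + 5^j) + 5^j = -4^{j+1} + 4·5^j + 5^j = -4^{j+1} + 5·5^j = -4^{j+1} + 5^{j+1}.
By induction, g_k = -4^k + 5^k for all k ≥ 1.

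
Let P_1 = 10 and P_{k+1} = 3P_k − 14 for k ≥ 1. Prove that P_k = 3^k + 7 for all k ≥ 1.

Base case: P_1 = 10, and 3^1 + 7 = 3 + 7 = 10.
Assume P_j = 3^j + 7 for some j ≥ 1.
Then P_{j+1} = 3P_j − 14 = 3·(3^j + 7) − 14 = 3^{j+1} + 21 − 14 = 3^{j+1} + 7.
By induction, P_k = 3^k + 7 for all k ≥ 1.

P_k = 3^k + 7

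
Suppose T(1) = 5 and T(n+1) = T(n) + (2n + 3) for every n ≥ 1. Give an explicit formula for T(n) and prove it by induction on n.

Claim: T(n) = n^2 + 2n + 2.

Base case: T(1) = 5, and 1^2 + 2·1 + 2 = 5.
Assume T(m) = m^2 + 2m + 2.
Then T(m+1) = T(m) + (2m + 3) = (m^2 + 2m + 2) + (2m + 3) = m^2 + 4m + 5,
and (m+1)^2 + 2·(m+1) + 2 = m^2 + 4m + 5.
Hence T(n) = n^2 + 2n + 2 for every n ≥ 1, by induction.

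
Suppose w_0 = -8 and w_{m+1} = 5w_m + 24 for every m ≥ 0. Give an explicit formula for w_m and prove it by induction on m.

Claim: w_m = -2·5^m − 6.

Base case: w_0 = -8, and -2·5^0 − 6 = -2 − 6 = -8.
Assume w_j = -2·5^j − 6 for some j ≥ 0.
Then w_{j+1} = 5w_j + 24 = 5·(-2·5^j − 6) + 24 = -10·5^j − 30 + 24 = -2·5^{j+1} − 6.
This completes the inductive step, so w_m = -2·5^m − 6 for all m ≥ 0.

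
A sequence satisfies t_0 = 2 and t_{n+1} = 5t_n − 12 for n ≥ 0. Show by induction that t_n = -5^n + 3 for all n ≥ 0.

Base case: t_0 = 2, and -5^0 + 3 = -1 + 3 = 2.
Assume t_r = -5^r + 3 for some r ≥ 0.
Then t_{r+1} = 5t_r − 12 = 5·(-5^r + 3) − 12 = -5^{r+1} + 15 − 12 = -5^{r+1} + 3.
By induction, t_n = -5^n + 3 for all n ≥ 0.

t_n = -5^n + 3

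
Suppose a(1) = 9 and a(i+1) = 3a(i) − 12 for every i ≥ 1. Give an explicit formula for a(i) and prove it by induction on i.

Claim: a(i) = 3^i + 6.

Base case: a(1) = 9, and 3^1 + 6 = 3 + 6 = 9.
Assume a(k) = 3^k + 6 for some k ≥ 1.
Then a(k+1) = 3a(k) − 12 = 3·(3^k + 6) − 12 = 3^{k+1} + 18 − 12 = 3^{k+1} + 6.
By induction, a(i) = 3^i + 6 for all i ≥ 1.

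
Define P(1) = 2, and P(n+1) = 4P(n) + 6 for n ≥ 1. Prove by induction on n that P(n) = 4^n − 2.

Base case: P(1) = 2, and 4^1 − 2 = 4 − 2 = 2.
Assume P(m) = 4^m − 2 for some m ≥ 1.
Then P(m+1) = 4P(m) + 6 = 4·(4^m − 2) + 6 = 4^{m+1} − 8 + 6 = 4^{m+1} − 2.
So the formula holds for m+1, and by induction P(n) = 4^n − 2 for all n ≥ 1.

P(n) = 4^n − 2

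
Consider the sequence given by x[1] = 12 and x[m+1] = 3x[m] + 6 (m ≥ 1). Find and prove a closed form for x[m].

Claim: x[m] = 5·3^m − 3.

Base case: x[1] = 12, and 5·3^1 − 3 = 15 − 3 = 12.
Assume x[j] = 5·3^j − 3 for some j ≥ 1.
Then x[j+1] = 3x[j] + 6 = 3·(5·3^j − 3) + 6 = 15·3^j − 9 + 6 = 5·3^{j+1} − 3.
So the formula holds for j+1, and by induction x[m] = 5·3^m − 3 for all m ≥ 1.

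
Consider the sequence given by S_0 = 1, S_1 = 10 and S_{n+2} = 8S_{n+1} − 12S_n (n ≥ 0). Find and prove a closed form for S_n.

Claim: S_n = -2^n + 2·6^n.

Base cases: S_0 = 1 and -2^0 + 2·6^0 = 1; S_1 = 10 and -2^1 + 2·6^1 = 10.
Assume S_j = -2^j + 2·6^j for all 0 ≤ j ≤ k, where k ≥ 1.
Then S_{k+1} = 8S_k − 12S_{k−1} = 8·(-2^k + 2·6^k) − 12·(-2^{k−1} + 2·6^{k−1}) = -(8·2 − 12)2^{k−1} + 2·(8·6 − 12)6^{k−1} = -4·2^{k−1} + 72·6^{k−1} = -2^{k+1} + 2·6^{k+1}.
Hence S_n = -2^n + 2·6^n for every n ≥ 0, by strong induction.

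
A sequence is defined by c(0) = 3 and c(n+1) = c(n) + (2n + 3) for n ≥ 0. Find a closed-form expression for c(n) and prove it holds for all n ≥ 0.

Claim: c(n) = n^2 + 2n + 3.

Base case: c(0) = 3, and 0^2 + 2·0 + 3 = 3.
Assume c(r) = r^2 + 2r + 3.
Then c(r+1) = c(r) + (2r + 3) = (r^2 + 2r + 3) + (2r + 3) = r^2 + 4r + 6,
and (r+1)^2 + 2·(r+1) + 3 = r^2 + 4r + 6.
By induction, c(n) = n^2 + 2n + 3 for all n ≥ 0.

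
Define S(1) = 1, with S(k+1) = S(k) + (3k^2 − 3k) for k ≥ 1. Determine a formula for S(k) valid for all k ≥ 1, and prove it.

Claim: S(k) = k^3 − 3k^2 + 2k + 1.

Base case: S(1) = 1, and 1^3 − 3·1^2 + 2·1 + 1 = 1.
Assume S(m) = m^3 − 3m^2 + 2m + 1.
Then S(m+1) = S(m) + (3m^2 − 3m) = (m^3 − 3m^2 + 2m + 1) + (3m^2 − 3m) = m^3 − m + 1,
and (m+1)^3 − 3·(m+1)^2 + 2·(m+1) + 1 = m^3 − m + 1.
By induction, S(k) = k^3 − 3k^2 + 2k + 1 for all k ≥ 1.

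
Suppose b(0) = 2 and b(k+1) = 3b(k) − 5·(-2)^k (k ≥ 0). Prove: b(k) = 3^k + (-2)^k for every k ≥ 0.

Base case: b(0) = 2, and 3^0 + (-2)^0 = 1 + 1 = 2.
Assume b(m) = 3^m + (-2)^m for some m ≥ 0.
Then b(m+1) = 3b(m) − 5·(-2)^m = 3·(3^m + (-2)^m) − 5·(-2)^m = 3^{m+1} + 3·(-2)^m − 5·(-2)^m = 3^{m+1} − 2·(-2)^m = 3^{m+1} + (-2)^{m+1}.
Hence b(k) = 3^k + (-2)^k for every k ≥ 0, by induction.

b(k) = 3^k + (-2)^k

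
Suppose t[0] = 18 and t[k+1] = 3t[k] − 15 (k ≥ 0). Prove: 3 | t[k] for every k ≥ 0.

Base case: t[0] = 18 = 3·6, so 3 | t[0].
Assume 3 | t[m], so t[m] = 3s for some integer s.
Then t[m+1] = 3t[m] − 15 = 3·(3s) − 15 = 3(3s − 5), so 3 | t[m+1].
This completes the inductive step, so 3 | t[k] for all k ≥ 0.

3 | t[k]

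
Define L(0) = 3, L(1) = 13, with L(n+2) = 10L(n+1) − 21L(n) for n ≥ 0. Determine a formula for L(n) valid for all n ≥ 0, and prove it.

Claim: L(n) = 2·3^n + 7^n.

Base cases: L(0) = 3 and 2·3^0 + 7^0 = 3; L(1) = 13 and 2·3^1 + 7^1 = 13.
Assume L(j) = 2·3^j + 7^j for all 0 ≤ j ≤ m, where m ≥ 1.
Then L(m+1) = 10L(m) − 21L(m−1) = 10·(2·3^m + 7^m) − 21·(2·3^{m−1} + 7^{m−1}) = 2·(10·3 − 21)3^{m−1} + (10·7 − 21)7^{m−1} = 18·3^{m−1} + 49·7^{m−1} = 2·3^{m+1} + 7^{m+1}.
This completes the inductive step, so L(n) = 2·3^n + 7^n for all n ≥ 0.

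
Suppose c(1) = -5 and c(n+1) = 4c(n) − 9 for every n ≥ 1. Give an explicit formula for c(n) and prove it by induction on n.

Claim: c(n) = -2·4^n + 3.

Base case: c(1) = -5, and -2·4^1 + 3 = -8 + 3 = -5.
Assume c(m) = -2·4^m + 3 for some m ≥ 1.
Then c(m+1) = 4c(m) − 9 = 4·(-2·4^m + 3) − 9 = -8·4^m + 12 − 9 = -2·4^{m+1} + 3.
This completes the inductive step, so c(n) = -2·4^n + 3 for all n ≥ 1.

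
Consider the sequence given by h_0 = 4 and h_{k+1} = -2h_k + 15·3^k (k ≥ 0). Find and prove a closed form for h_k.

Claim: h_k = (-2)^k + 3·3^k.

Base case: h_0 = 4, and (-2)^0 + 3·3^0 = 1 + 3 = 4.
Assume h_j = (-2)^j + 3·3^j for some j ≥ 0.
Then h_{j+1} = -2h_j + 15·3^j = -2·((-2)^j + 3·3^j) + 15·3^j = (-2)^{j+1} − 6·3^j + 15·3^j = (-2)^{j+1} + 9·3^j = (-2)^{j+1} + 3·3^{j+1}.
By induction, h_k = (-2)^k + 3·3^k for all k ≥ 0.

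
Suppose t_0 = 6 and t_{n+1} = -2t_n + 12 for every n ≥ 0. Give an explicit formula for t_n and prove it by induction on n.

Claim: t_n = 2·(-2)^n + 4.

Base case: t_0 = 6, and 2·(-2)^0 + 4 = 2 + 4 = 6.
Assume t_j = 2·(-2)^j + 4 for some j ≥ 0.
Then t_{j+1} = -2t_j + 12 = -2·(2·(-2)^j + 4) + 12 = -4·(-2)^j − 8 + 12 = 2·(-2)^{j+1} + 4.
By induction, t_n = 2·(-2)^n + 4 for all n ≥ 0.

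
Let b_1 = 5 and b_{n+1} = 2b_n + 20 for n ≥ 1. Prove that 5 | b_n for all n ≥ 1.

Base case: b_1 = 5 = 5·1, so 5 | b_1.
Assume 5 | b_j, so b_j = 5t for some integer t.
Then b_{j+1} = 2b_j + 20 = 2·(5t) + 20 = 5(2t + 4), so 5 | b_{j+1}.
So the property holds for j+1, and by induction 5 | b_n for all n ≥ 1.

5 | b_n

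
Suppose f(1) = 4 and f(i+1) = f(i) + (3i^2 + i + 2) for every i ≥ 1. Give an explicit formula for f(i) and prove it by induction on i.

Claim: f(i) = i^3 − i^2 + 2i + 2.

Base case: f(1) = 4, and 1^3 − 1^2 + 2·1 + 2 = 4.
Assume f(m) = m^3 − m^2 + 2m + 2.
Then f(m+1) = f(m) + (3m^2 + m + 2) = (m^3 − m^2 + 2m + 2) + (3m^2 + m + 2) = m^3 + 2m^2 + 3m + 4,
and (m+1)^3 − (m+1)^2 + 2·(m+1) + 2 = m^3 + 2m^2 + 3m + 4.
Hence f(i) = i^3 − i^2 + 2i + 2 for every i ≥ 1, by induction.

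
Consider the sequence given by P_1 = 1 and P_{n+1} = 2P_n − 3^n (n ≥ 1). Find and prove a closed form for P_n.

Claim: P_n = 2·2^n − 3^n.

Base case: P_1 = 1, and 2·2^1 − 3^1 = 4 − 3 = 1.
Assume P_k = 2·2^k − 3^k for some k ≥ 1.
Then P_{k+1} = 2P_k − 3^k = 2·(2·2^k − 3^k) − 3^k = 2·2^{k+1} − 2·3^k − 3^k = 2·2^{k+1} − 3·3^k = 2·2^{k+1} − 3^{k+1}.
This completes the inductive step, so P_n = 2·2^n − 3^n for all n ≥ 1.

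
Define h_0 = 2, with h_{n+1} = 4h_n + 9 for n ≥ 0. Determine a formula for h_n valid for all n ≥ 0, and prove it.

Claim: h_n = 5·4^n − 3.

Base case: h_0 = 2, and 5·4^0 − 3 = 5 − 3 = 2.
Assume h_m = 5·4^m − 3 for some m ≥ 0.
Then h_{m+1} = 4h_m + 9 = 4·(5·4^m − 3) + 9 = 20·4^m − 12 + 9 = 5·4^{m+1} − 3.
This completes the inductive step, so h_n = 5·4^n − 3 for all n ≥ 0.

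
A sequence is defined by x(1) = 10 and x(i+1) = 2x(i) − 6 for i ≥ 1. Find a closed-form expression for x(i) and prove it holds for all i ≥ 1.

Claim: x(i) = 2^{i+1} + 6.

Base case: x(1) = 10, and 2^{1+1} + 6 = 4 + 6 = 10.
Assume x(m) = 2^{m+1} + 6 for some m ≥ 1.
Then x(m+1) = 2x(m) − 6 = 2·(2^{m+1} + 6) − 6 = 2^{m+2} + 12 − 6 = 2^{m+2} + 6.
So the formula holds for m+1, and by induction x(i) = 2^{i+1} + 6 for all i ≥ 1.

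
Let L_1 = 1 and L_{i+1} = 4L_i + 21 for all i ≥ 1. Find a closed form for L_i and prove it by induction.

Claim: L_i = 2·4^i − 7.

Base case: L_1 = 1, and 2·4^1 − 7 = 8 − 7 = 1.
Assume L_m = 2·4^m − 7 for some m ≥ 1.
Then L_{m+1} = 4L_m + 21 = 4·(2·4^m − 7) + 21 = 8·4^m − 28 + 21 = 2·4^{m+1} − 7.
By induction, L_i = 2·4^i − 7 for all i ≥ 1.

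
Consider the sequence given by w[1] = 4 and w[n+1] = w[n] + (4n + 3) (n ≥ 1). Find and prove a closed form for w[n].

Claim: w[n] = 2n^2 + n + 1.

Base case: w[1] = 4, and 2·1^2 + 1 + 1 = 4.
Assume w[j] = 2j^2 + j + 1.
Then w[j+1] = w[j] + (4j + 3) = (2j^2 + j + 1) + (4j + 3) = 2j^2 + 5j + 4,
and 2·(j+1)^2 + (j+1) + 1 = 2j^2 + 5j + 4.
Hence w[n] = 2n^2 + n + 1 for every n ≥ 1, by induction.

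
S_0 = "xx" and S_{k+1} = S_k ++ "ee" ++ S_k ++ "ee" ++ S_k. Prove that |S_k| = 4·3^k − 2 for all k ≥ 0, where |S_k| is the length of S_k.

Base case: |S_0| = 2, and 4·3^0 − 2 = 2.
Assume |S_r| = 4·3^r − 2.
Then |S_{r+1}| = 3|S_r| + 4 = 3(4·3^r − 2) + 4 = 4·3^{r+1} − 6 + 4 = 4·3^{r+1} − 2.
By induction, |S_k| = 4·3^k − 2 for all k ≥ 0.

|S_k| = 4·3^k − 2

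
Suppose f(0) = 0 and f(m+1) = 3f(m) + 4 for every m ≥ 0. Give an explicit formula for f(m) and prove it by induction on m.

Claim: f(m) = 2·3^m − 2.

Base case: f(0) = 0, and 2·3^0 − 2 = 2 − 2 = 0.
Assume f(j) = 2·3^j − 2 for some j ≥ 0.
Then f(j+1) = 3f(j) + 4 = 3·(2·3^j − 2) + 4 = 6·3^j − 6 + 4 = 2·3^{j+1} − 2.
So the formula holds for j+1, and by induction f(m) = 2·3^m − 2 for all m ≥ 0.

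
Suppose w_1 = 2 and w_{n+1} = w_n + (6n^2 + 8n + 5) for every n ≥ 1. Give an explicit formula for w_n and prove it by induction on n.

Claim: w_n = 2n^3 + n^2 + 2n − 3.

Base case: w_1 = 2, and 2·1^3 + 1^2 + 2·1 − 3 = 2.
Assume w_r = 2r^3 + r^2 + 2r − 3.
Then w_{r+1} = w_r + (6r^2 + 8r + 5) = (2r^3 + r^2 + 2r − 3) + (6r^2 + 8r + 5) = 2r^3 + 7r^2 + 10r + 2,
and 2·(r+1)^3 + (r+1)^2 + 2·(r+1) − 3 = 2r^3 + 7r^2 + 10r + 2.
By induction, w_n = 2n^3 + n^2 + 2n − 3 for all n ≥ 1.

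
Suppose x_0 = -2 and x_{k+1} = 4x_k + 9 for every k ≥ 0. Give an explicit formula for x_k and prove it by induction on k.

Claim: x_k = 4^k − 3.

Base case: x_0 = -2, and 4^0 − 3 = 1 − 3 = -2.
Assume x_m = 4^m − 3 for some m ≥ 0.
Then x_{m+1} = 4x_m + 9 = 4·(4^m − 3) + 9 = 4^{m+1} − 12 + 9 = 4^{m+1} − 3.
This completes the inductive step, so x_k = 4^k − 3 for all k ≥ 0.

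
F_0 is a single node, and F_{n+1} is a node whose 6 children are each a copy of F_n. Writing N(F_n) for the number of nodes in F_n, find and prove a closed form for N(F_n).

Claim: N(F_n) = (6^{n+1} − 1)/5.

Base case: N(F_0) = 1, and (6^{0+1} − 1)/5 = 1.
Assume N(F_m) = (6^{m+1} − 1)/5.
Then N(F_{m+1}) = 1 + 6N(F_m) = 1 + 6·(6^{m+1} − 1)/5 = 1 + (6^{m+2} − 6)/5 = (5 + 6^{m+2} − 6)/5 = (6^{m+2} − 1)/5.
This completes the inductive step, so N(F_n) = (6^{n+1} − 1)/5 for all n ≥ 0.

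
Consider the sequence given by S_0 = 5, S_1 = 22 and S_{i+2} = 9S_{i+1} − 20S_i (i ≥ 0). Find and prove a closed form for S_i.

Claim: S_i = 3·4^i + 2·5^i.

Base cases: S_0 = 5 and 3·4^0 + 2·5^0 = 5; S_1 = 22 and 3·4^1 + 2·5^1 = 22.
Assume S_t = 3·4^t + 2·5^t for all 0 ≤ t ≤ j, where j ≥ 1.
Then S_{j+1} = 9S_j − 20S_{j−1} = 9·(3·4^j + 2·5^j) − 20·(3·4^{j−1} + 2·5^{j−1}) = 3·(9·4 − 20)4^{j−1} + 2·(9·5 − 20)5^{j−1} = 48·4^{j−1} + 50·5^{j−1} = 3·4^{j+1} + 2·5^{j+1}.
Hence S_i = 3·4^i + 2·5^i for every i ≥ 0, by strong induction.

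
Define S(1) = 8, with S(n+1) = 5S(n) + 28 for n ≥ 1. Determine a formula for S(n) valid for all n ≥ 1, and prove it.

Claim: S(n) = 3·5^n − 7.

Base case: S(1) = 8, and 3·5^1 − 7 = 15 − 7 = 8.
Assume S(j) = 3·5^j − 7 for some j ≥ 1.
Then S(j+1) = 5S(j) + 28 = 5·(3·5^j − 7) + 28 = 15·5^j − 35 + 28 = 3·5^{j+1} − 7.
This completes the inductive step, so S(n) = 3·5^n − 7 for all n ≥ 1.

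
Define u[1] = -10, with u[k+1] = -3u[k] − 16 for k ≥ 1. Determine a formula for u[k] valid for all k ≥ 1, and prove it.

Claim: u[k] = 2·(-3)^k − 4.

Base case: u[1] = -10, and 2·(-3)^1 − 4 = -6 − 4 = -10.
Assume u[m] = 2·(-3)^m − 4 for some m ≥ 1.
Then u[m+1] = -3u[m] − 16 = -3·(2·(-3)^m − 4) − 16 = -6·(-3)^m + 12 − 16 = 2·(-3)^{m+1} − 4.
This completes the inductive step, so u[k] = 2·(-3)^k − 4 for all k ≥ 1.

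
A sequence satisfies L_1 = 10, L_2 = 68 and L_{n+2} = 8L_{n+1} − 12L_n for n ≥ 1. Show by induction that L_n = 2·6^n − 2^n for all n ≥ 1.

Base cases: L_1 = 10 and 2·6^1 − 2^1 = 10; L_2 = 68 and 2·6^2 − 2^2 = 68.
Assume L_j = 2·6^j − 2^j for all 1 ≤ j ≤ r, where r ≥ 2.
Then L_{r+1} = 8L_r − 12L_{r−1} = 8·(2·6^r − 2^r) − 12·(2·6^{r−1} − 2^{r−1}) = 2·(8·6 − 12)6^{r−1} − (8·2 − 12)2^{r−1} = 72·6^{r−1} − 4·2^{r−1} = 2·6^{r+1} − 2^{r+1}.
So the formula holds for r+1, and by strong induction L_n = 2·6^n − 2^n for all n ≥ 1.

L_n = 2·6^n − 2^n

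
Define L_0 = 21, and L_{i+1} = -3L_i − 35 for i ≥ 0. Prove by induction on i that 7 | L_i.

Base case: L_0 = 21 = 7·3, so 7 | L_0.
Assume 7 | L_m, so L_m = 7t for some integer t.
Then L_{m+1} = -3L_m − 35 = -3·(7t) − 35 = 7(-3t − 5), so 7 | L_{m+1}.
Hence 7 | L_i for every i ≥ 0, by induction.

7 | L_i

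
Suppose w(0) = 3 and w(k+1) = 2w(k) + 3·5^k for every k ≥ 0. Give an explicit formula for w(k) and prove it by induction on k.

Claim: w(k) = 2·2^k + 5^k.

Base case: w(0) = 3, and 2·2^0 + 5^0 = 2 + 1 = 3.
Assume w(j) = 2·2^j + 5^j for some j ≥ 0.
Then w(j+1) = 2w(j) + 3·5^j = 2·(2·2^j + 5^j) + 3·5^j = 2·2^{j+1} + 2·5^j + 3·5^j = 2·2^{j+1} + 5·5^j = 2·2^{j+1} + 5^{j+1}.
By induction, w(k) = 2·2^k + 5^k for all k ≥ 0.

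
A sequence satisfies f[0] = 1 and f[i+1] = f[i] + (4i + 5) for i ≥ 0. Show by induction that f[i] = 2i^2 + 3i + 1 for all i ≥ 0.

Base case: f[0] = 1, and 2·0^2 + 3·0 + 1 = 1.
Assume f[r] = 2r^2 + 3r + 1.
Then f[r+1] = f[r] + (4r + 5) = (2r^2 + 3r + 1) + (4r + 5) = 2r^2 + 7r + 6,
and 2·(r+1)^2 + 3·(r+1) + 1 = 2r^2 + 7r + 6.
This completes the inductive step, so f[i] = 2i^2 + 3i + 1 for all i ≥ 0.

f[i] = 2i^2 + 3i + 1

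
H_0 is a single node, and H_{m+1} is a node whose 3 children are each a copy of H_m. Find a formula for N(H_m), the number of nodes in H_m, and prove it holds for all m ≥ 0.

Claim: N(H_m) = (3^{m+1} − 1)/2.

Base case: N(H_0) = 1, and (3^{0+1} − 1)/2 = 1.
Assume N(H_r) = (3^{r+1} − 1)/2.
Then N(H_{r+1}) = 1 + 3N(H_r) = 1 + 3·(3^{r+1} − 1)/2 = 1 + (3^{r+2} − 3)/2 = (2 + 3^{r+2} − 3)/2 = (3^{r+2} − 1)/2.
This completes the inductive step, so N(H_m) = (3^{m+1} − 1)/2 for all m ≥ 0.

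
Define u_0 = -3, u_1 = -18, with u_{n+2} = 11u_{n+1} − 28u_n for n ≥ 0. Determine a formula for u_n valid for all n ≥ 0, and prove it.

Claim: u_n = -4^n − 2·7^n.

Base cases: u_0 = -3 and -4^0 − 2·7^0 = -3; u_1 = -18 and -4^1 − 2·7^1 = -18.
Assume u_i = -4^i − 2·7^i for all 0 ≤ i ≤ j, where j ≥ 1.
Then u_{j+1} = 11u_j − 28u_{j−1} = 11·(-4^j − 2·7^j) − 28·(-4^{j−1} − 2·7^{j−1}) = -(11·4 − 28)4^{j−1} − 2·(11·7 − 28)7^{j−1} = -16·4^{j−1} − 98·7^{j−1} = -4^{j+1} − 2·7^{j+1}.
Hence u_n = -4^n − 2·7^n for every n ≥ 0, by strong induction.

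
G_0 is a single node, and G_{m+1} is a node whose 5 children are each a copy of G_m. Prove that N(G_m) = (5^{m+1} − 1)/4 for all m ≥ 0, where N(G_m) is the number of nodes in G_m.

Base case: N(G_0) = 1, and (5^{0+1} − 1)/4 = 1.
Assume N(G_j) = (5^{j+1} − 1)/4.
Then N(G_{j+1}) = 1 + 5N(G_j) = 1 + 5·(5^{j+1} − 1)/4 = 1 + (5^{j+2} − 5)/4 = (4 + 5^{j+2} − 5)/4 = (5^{j+2} − 1)/4.
Hence N(G_m) = (5^{m+1} − 1)/4 for every m ≥ 0, by induction.

N(G_m) = (5^{m+1} − 1)/4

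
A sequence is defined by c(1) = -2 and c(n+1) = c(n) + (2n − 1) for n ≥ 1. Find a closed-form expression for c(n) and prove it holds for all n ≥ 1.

Claim: c(n) = n^2 − 2n − 1.

Base case: c(1) = -2, and 1^2 − 2·1 − 1 = -2.
Assume c(m) = m^2 − 2m − 1.
Then c(m+1) = c(m) + (2m − 1) = (m^2 − 2m − 1) + (2m − 1) = m^2 − 2,
and (m+1)^2 − 2·(m+1) − 1 = m^2 − 2.
This completes the inductive step, so c(n) = n^2 − 2n − 1 for all n ≥ 1.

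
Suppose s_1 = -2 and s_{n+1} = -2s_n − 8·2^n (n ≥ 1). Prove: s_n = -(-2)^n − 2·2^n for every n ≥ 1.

Base case: s_1 = -2, and -(-2)^1 − 2·2^1 = 2 − 4 = -2.
Assume s_r = -(-2)^r − 2·2^r for some r ≥ 1.
Then s_{r+1} = -2s_r − 8·2^r = -2·(-(-2)^r − 2·2^r) − 8·2^r = -(-2)^{r+1} + 4·2^r − 8·2^r = -(-2)^{r+1} − 4·2^r = -(-2)^{r+1} − 2·2^{r+1}.
So the formula holds for r+1, and by induction s_n = -(-2)^n − 2·2^n for all n ≥ 1.

s_n = -(-2)^n − 2·2^n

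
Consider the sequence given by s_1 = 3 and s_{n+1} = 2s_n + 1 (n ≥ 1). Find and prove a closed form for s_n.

Claim: s_n = 2^{n+1} − 1.

Base case: s_1 = 3, and 2^{1+1} − 1 = 4 − 1 = 3.
Assume s_j = 2^{j+1} − 1 for some j ≥ 1.
Then s_{j+1} = 2s_j + 1 = 2·(2^{j+1} − 1) + 1 = 2^{j+2} − 2 + 1 = 2^{j+2} − 1.
So the formula holds for j+1, and by induction s_n = 2^{n+1} − 1 for all n ≥ 1.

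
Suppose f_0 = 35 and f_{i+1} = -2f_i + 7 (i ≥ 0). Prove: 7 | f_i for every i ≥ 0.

Base case: f_0 = 35 = 7·5, so 7 | f_0.
Assume 7 | f_m, so f_m = 7t for some integer t.
Then f_{m+1} = -2f_m + 7 = -2·(7t) + 7 = 7(-2t + 1), so 7 | f_{m+1}.
Hence 7 | f_i for every i ≥ 0, by induction.

7 | f_i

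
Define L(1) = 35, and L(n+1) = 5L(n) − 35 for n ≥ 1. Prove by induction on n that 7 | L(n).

Base case: L(1) = 35 = 7·5, so 7 | L(1).
Assume 7 | L(j), so L(j) = 7t for some integer t.
Then L(j+1) = 5L(j) − 35 = 5·(7t) − 35 = 7(5t − 5), so 7 | L(j+1).
So the property holds for j+1, and by induction 7 | L(n) for all n ≥ 1.

7 | L(n)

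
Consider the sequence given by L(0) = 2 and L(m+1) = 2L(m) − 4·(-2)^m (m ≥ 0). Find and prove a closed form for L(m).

Claim: L(m) = 2^m + (-2)^m.

Base case: L(0) = 2, and 2^0 + (-2)^0 = 1 + 1 = 2.
Assume L(j) = 2^j + (-2)^j for some j ≥ 0.
Then L(j+1) = 2L(j) − 4·(-2)^j = 2·(2^j + (-2)^j) − 4·(-2)^j = 2^{j+1} + 2·(-2)^j − 4·(-2)^j = 2^{j+1} − 2·(-2)^j = 2^{j+1} + (-2)^{j+1}.
This completes the inductive step, so L(m) = 2^m + (-2)^m for all m ≥ 0.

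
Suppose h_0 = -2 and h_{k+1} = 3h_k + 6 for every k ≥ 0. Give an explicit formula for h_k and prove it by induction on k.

Claim: h_k = 3^k − 3.

Base case: h_0 = -2, and 3^0 − 3 = 1 − 3 = -2.
Assume h_j = 3^j − 3 for some j ≥ 0.
Then h_{j+1} = 3h_j + 6 = 3·(3^j − 3) + 6 = 3^{j+1} − 9 + 6 = 3^{j+1} − 3.
So the formula holds for j+1, and by induction h_k = 3^k − 3 for all k ≥ 0.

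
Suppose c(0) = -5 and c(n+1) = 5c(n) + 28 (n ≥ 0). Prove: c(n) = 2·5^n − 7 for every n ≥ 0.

Base case: c(0) = -5, and 2·5^0 − 7 = 2 − 7 = -5.
Assume c(k) = 2·5^k − 7 for some k ≥ 0.
Then c(k+1) = 5c(k) + 28 = 5·(2·5^k − 7) + 28 = 10·5^k − 35 + 28 = 2·5^{k+1} − 7.
So the formula holds for k+1, and by induction c(n) = 2·5^n − 7 for all n ≥ 0.

c(n) = 2·5^n − 7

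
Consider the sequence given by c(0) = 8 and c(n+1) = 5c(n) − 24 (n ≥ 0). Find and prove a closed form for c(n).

Claim: c(n) = 2·5^n + 6.

Base case: c(0) = 8, and 2·5^0 + 6 = 2 + 6 = 8.
Assume c(k) = 2·5^k + 6 for some k ≥ 0.
Then c(k+1) = 5c(k) − 24 = 5·(2·5^k + 6) − 24 = 10·5^k + 30 − 24 = 2·5^{k+1} + 6.
By induction, c(n) = 2·5^n + 6 for all n ≥ 0.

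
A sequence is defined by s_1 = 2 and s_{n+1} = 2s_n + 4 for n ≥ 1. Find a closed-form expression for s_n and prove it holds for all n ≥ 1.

Claim: s_n = 3·2^n − 4.

Base case: s_1 = 2, and 3·2^1 − 4 = 6 − 4 = 2.
Assume s_j = 3·2^j − 4 for some j ≥ 1.
Then s_{j+1} = 2s_j + 4 = 2·(3·2^j − 4) + 4 = 6·2^j − 8 + 4 = 3·2^{j+1} − 4.
So the formula holds for j+1, and by induction s_n = 3·2^n − 4 for all n ≥ 1.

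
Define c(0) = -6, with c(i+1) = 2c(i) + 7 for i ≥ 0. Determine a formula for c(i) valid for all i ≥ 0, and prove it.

Claim: c(i) = 2^i − 7.

Base case: c(0) = -6, and 2^0 − 7 = 1 − 7 = -6.
Assume c(j) = 2^j − 7 for some j ≥ 0.
Then c(j+1) = 2c(j) + 7 = 2·(2^j − 7) + 7 = 2^{j+1} − 14 + 7 = 2^{j+1} − 7.
Hence c(i) = 2^i − 7 for every i ≥ 0, by induction.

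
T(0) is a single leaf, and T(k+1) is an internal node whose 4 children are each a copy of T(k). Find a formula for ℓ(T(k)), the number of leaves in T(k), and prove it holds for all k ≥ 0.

Claim: ℓ(T(k)) = 4^k.

Base case: ℓ(T(0)) = 1, and 4^0 = 1.
Assume ℓ(T(m)) = 4^m.
Then ℓ(T(m+1)) = 4·ℓ(T(m)) = 4·4^m = 4^{m+1}.
So the formula holds for m+1, and by induction ℓ(T(k)) = 4^k for all k ≥ 0.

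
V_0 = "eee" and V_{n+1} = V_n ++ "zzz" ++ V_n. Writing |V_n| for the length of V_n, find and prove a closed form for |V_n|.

Claim: |V_n| = 6·2^n − 3.

Base case: |V_0| = 3, and 6·2^0 − 3 = 3.
Assume |V_k| = 6·2^k − 3.
Then |V_{k+1}| = |V_k| + 3 + |V_k| = 2|V_k| + 3 = 2(6·2^k − 3) + 3 = 6·2^{k+1} − 6 + 3 = 6·2^{k+1} − 3.
Hence |V_n| = 6·2^n − 3 for every n ≥ 0, by induction.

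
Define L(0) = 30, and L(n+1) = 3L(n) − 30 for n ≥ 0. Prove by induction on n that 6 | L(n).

Base case: L(0) = 30 = 6·5, so 6 | L(0).
Assume 6 | L(j), so L(j) = 6t for some integer t.
Then L(j+1) = 3L(j) − 30 = 3·(6t) − 30 = 6(3t − 5), so 6 | L(j+1).
Hence 6 | L(n) for every n ≥ 0, by induction.

6 | L(n)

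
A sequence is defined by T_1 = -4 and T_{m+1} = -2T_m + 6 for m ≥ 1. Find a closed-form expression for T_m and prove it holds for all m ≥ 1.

Claim: T_m = 3·(-2)^m + 2.

Base case: T_1 = -4, and 3·(-2)^1 + 2 = -6 + 2 = -4.
Assume T_r = 3·(-2)^r + 2 for some r ≥ 1.
Then T_{r+1} = -2T_r + 6 = -2·(3·(-2)^r + 2) + 6 = -6·(-2)^r − 4 + 6 = 3·(-2)^{r+1} + 2.
This completes the inductive step, so T_m = 3·(-2)^m + 2 for all m ≥ 1.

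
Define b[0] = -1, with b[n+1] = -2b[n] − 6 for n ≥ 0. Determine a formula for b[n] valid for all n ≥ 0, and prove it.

Claim: b[n] = (-2)^n − 2.

Base case: b[0] = -1, and (-2)^0 − 2 = 1 − 2 = -1.
Assume b[j] = (-2)^j − 2 for some j ≥ 0.
Then b[j+1] = -2b[j] − 6 = -2·((-2)^j − 2) − 6 = -2·(-2)^j + 4 − 6 = (-2)^{j+1} − 2.
So the formula holds for j+1, and by induction b[n] = (-2)^n − 2 for all n ≥ 0.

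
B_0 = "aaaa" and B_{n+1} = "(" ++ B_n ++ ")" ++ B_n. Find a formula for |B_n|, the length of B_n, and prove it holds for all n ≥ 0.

Claim: |B_n| = 6·2^n − 2.

Base case: |B_0| = 4, and 6·2^0 − 2 = 4.
Assume |B_k| = 6·2^k − 2.
Then |B_{k+1}| = 1 + |B_k| + 1 + |B_k| = 2|B_k| + 2 = 2(6·2^k − 2) + 2 = 6·2^{k+1} − 4 + 2 = 6·2^{k+1} − 2.
Hence |B_n| = 6·2^n − 2 for every n ≥ 0, by induction.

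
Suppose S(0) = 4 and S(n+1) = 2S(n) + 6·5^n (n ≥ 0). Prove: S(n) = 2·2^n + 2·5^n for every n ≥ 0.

Base case: S(0) = 4, and 2·2^0 + 2·5^0 = 2 + 2 = 4.
Assume S(k) = 2·2^k + 2·5^k for some k ≥ 0.
Then S(k+1) = 2S(k) + 6·5^k = 2·(2·2^k + 2·5^k) + 6·5^k = 2·2^{k+1} + 4·5^k + 6·5^k = 2·2^{k+1} + 10·5^k = 2·2^{k+1} + 2·5^{k+1}.
Hence S(n) = 2·2^n + 2·5^n for every n ≥ 0, by induction.

S(n) = 2·2^n + 2·5^n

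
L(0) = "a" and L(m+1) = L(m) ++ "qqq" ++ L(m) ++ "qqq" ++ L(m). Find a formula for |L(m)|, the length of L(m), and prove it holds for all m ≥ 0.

Claim: |L(m)| = 4·3^m − 3.

Base case: |L(0)| = 1, and 4·3^0 − 3 = 1.
Assume |L(j)| = 4·3^j − 3.
Then |L(j+1)| = 3|L(j)| + 6 = 3(4·3^j − 3) + 6 = 4·3^{j+1} − 9 + 6 = 4·3^{j+1} − 3.
Hence |L(m)| = 4·3^m − 3 for every m ≥ 0, by induction.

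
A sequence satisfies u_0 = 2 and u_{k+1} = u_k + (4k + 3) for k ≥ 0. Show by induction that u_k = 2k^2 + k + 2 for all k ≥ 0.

Base case: u_0 = 2, and 2·0^2 + 0 + 2 = 2.
Assume u_r = 2r^2 + r + 2.
Then u_{r+1} = u_r + (4r + 3) = (2r^2 + r + 2) + (4r + 3) = 2r^2 + 5r + 5,
and 2·(r+1)^2 + (r+1) + 2 = 2r^2 + 5r + 5.
By induction, u_k = 2k^2 + k + 2 for all k ≥ 0.

u_k = 2k^2 + k + 2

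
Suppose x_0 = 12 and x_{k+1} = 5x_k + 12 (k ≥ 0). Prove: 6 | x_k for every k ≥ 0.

Base case: x_0 = 12 = 6·2, so 6 | x_0.
Assume 6 | x_m, so x_m = 6t for some integer t.
Then x_{m+1} = 5x_m + 12 = 5·(6t) + 12 = 6(5t + 2), so 6 | x_{m+1}.
This completes the inductive step, so 6 | x_k for all k ≥ 0.

6 | x_k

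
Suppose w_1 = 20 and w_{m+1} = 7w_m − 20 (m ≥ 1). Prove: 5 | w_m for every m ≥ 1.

Base case: w_1 = 20 = 5·4, so 5 | w_1.
Assume 5 | w_r, so w_r = 5t for some integer t.
Then w_{r+1} = 7w_r − 20 = 7·(5t) − 20 = 5(7t − 4), so 5 | w_{r+1}.
By induction, 5 | w_m for all m ≥ 1.

5 | w_m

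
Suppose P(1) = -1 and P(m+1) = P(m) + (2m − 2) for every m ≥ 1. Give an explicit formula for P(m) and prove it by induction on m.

Claim: P(m) = m^2 − 3m + 1.

Base case: P(1) = -1, and 1^2 − 3·1 + 1 = -1.
Assume P(j) = j^2 − 3j + 1.
Then P(j+1) = P(j) + (2j − 2) = (j^2 − 3j + 1) + (2j − 2) = j^2 − j − 1,
and (j+1)^2 − 3·(j+1) + 1 = j^2 − j − 1.
This completes the inductive step, so P(m) = m^2 − 3m + 1 for all m ≥ 1.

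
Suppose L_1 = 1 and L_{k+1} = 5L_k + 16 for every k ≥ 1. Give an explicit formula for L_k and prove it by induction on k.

Claim: L_k = 5^k − 4.

Base case: L_1 = 1, and 5^1 − 4 = 5 − 4 = 1.
Assume L_r = 5^r − 4 for some r ≥ 1.
Then L_{r+1} = 5L_r + 16 = 5·(5^r − 4) + 16 = 5^{r+1} − 20 + 16 = 5^{r+1} − 4.
By induction, L_k = 5^k − 4 for all k ≥ 1.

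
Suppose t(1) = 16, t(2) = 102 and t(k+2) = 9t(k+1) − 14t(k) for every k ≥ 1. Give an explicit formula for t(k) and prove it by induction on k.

Claim: t(k) = 2·7^k + 2^k.

Base cases: t(1) = 16 and 2·7^1 + 2^1 = 16; t(2) = 102 and 2·7^2 + 2^2 = 102.
Assume t(i) = 2·7^i + 2^i for all 1 ≤ i ≤ j, where j ≥ 2.
Then t(j+1) = 9t(j) − 14t(j−1) = 9·(2·7^j + 2^j) − 14·(2·7^{j−1} + 2^{j−1}) = 2·(9·7 − 14)7^{j−1} + (9·2 − 14)2^{j−1} = 98·7^{j−1} + 4·2^{j−1} = 2·7^{j+1} + 2^{j+1}.
So the formula holds for j+1, and by strong induction t(k) = 2·7^k + 2^k for all k ≥ 1.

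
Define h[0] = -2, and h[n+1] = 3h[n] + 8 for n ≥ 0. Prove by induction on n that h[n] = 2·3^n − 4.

Base case: h[0] = -2, and 2·3^0 − 4 = 2 − 4 = -2.
Assume h[m] = 2·3^m − 4 for some m ≥ 0.
Then h[m+1] = 3h[m] + 8 = 3·(2·3^m − 4) + 8 = 6·3^m − 12 + 8 = 2·3^{m+1} − 4.
This completes the inductive step, so h[n] = 2·3^n − 4 for all n ≥ 0.

h[n] = 2·3^n − 4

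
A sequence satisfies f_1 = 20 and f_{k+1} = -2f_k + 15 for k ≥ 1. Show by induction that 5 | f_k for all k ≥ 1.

Base case: f_1 = 20 = 5·4, so 5 | f_1.
Assume 5 | f_j, so f_j = 5t for some integer t.
Then f_{j+1} = -2f_j + 15 = -2·(5t) + 15 = 5(-2t + 3), so 5 | f_{j+1}.
By induction, 5 | f_k for all k ≥ 1.

5 | f_k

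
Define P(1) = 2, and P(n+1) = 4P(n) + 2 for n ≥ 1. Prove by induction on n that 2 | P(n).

Base case: P(1) = 2 = 2·1, so 2 | P(1).
Assume 2 | P(j), so P(j) = 2t for some integer t.
Then P(j+1) = 4P(j) + 2 = 4·(2t) + 2 = 2(4t + 1), so 2 | P(j+1).
Hence 2 | P(n) for every n ≥ 1, by induction.

2 | P(n)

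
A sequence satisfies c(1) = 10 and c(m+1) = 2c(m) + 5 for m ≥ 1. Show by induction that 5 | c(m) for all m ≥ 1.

Base case: c(1) = 10 = 5·2, so 5 | c(1).
Assume 5 | c(j), so c(j) = 5t for some integer t.
Then c(j+1) = 2c(j) + 5 = 2·(5t) + 5 = 5(2t + 1), so 5 | c(j+1).
By induction, 5 | c(m) for all m ≥ 1.

5 | c(m)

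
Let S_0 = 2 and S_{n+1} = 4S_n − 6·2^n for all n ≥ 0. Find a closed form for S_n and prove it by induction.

Claim: S_n = -4^n + 3·2^n.

Base case: S_0 = 2, and -4^0 + 3·2^0 = -1 + 3 = 2.
Assume S_k = -4^k + 3·2^k for some k ≥ 0.
Then S_{k+1} = 4S_k − 6·2^k = 4·(-4^k + 3·2^k) − 6·2^k = -4^{k+1} + 12·2^k − 6·2^k = -4^{k+1} + 6·2^k = -4^{k+1} + 3·2^{k+1}.
This completes the inductive step, so S_n = -4^n + 3·2^n for all n ≥ 0.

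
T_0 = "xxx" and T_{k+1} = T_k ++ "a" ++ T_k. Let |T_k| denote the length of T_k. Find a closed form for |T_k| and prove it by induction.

Claim: |T_k| = 2^{k+2} − 1.

Base case: |T_0| = 3, and 2^{0+2} − 1 = 3.
Assume |T_m| = 2^{m+2} − 1.
Then |T_{m+1}| = |T_m| + 1 + |T_m| = 2|T_m| + 1 = 2(2^{m+2} − 1) + 1 = 2^{m+3} − 2 + 1 = 2^{m+3} − 1.
By induction, |T_k| = 2^{k+2} − 1 for all k ≥ 0.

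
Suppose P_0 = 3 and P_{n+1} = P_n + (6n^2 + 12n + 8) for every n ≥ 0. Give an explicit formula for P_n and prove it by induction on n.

Claim: P_n = 2n^3 + 3n^2 + 3n + 3.

Base case: P_0 = 3, and 2·0^3 + 3·0^2 + 3·0 + 3 = 3.
Assume P_m = 2m^3 + 3m^2 + 3m + 3.
Then P_{m+1} = P_m + (6m^2 + 12m + 8) = (2m^3 + 3m^2 + 3m + 3) + (6m^2 + 12m + 8) = 2m^3 + 9m^2 + 15m + 11,
and 2·(m+1)^3 + 3·(m+1)^2 + 3·(m+1) + 3 = 2m^3 + 9m^2 + 15m + 11.
This completes the inductive step, so P_n = 2n^3 + 3n^2 + 3n + 3 for all n ≥ 0.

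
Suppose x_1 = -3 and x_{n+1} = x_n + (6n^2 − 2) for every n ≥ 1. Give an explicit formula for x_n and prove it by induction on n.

Claim: x_n = 2n^3 − 3n^2 − n − 1.

Base case: x_1 = -3, and 2·1^3 − 3·1^2 − 1 − 1 = -3.
Assume x_m = 2m^3 − 3m^2 − m − 1.
Then x_{m+1} = x_m + (6m^2 − 2) = (2m^3 − 3m^2 − m − 1) + (6m^2 − 2) = 2m^3 + 3m^2 − m − 3,
and 2·(m+1)^3 − 3·(m+1)^2 − (m+1) − 1 = 2m^3 + 3m^2 − m − 3.
By induction, x_n = 2n^3 − 3n^2 − n − 1 for all n ≥ 1.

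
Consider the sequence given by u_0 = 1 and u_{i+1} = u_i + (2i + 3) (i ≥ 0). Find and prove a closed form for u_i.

Claim: u_i = i^2 + 2i + 1.

Base case: u_0 = 1, and 0^2 + 2·0 + 1 = 1.
Assume u_r = r^2 + 2r + 1.
Then u_{r+1} = u_r + (2r + 3) = (r^2 + 2r + 1) + (2r + 3) = r^2 + 4r + 4,
and (r+1)^2 + 2·(r+1) + 1 = r^2 + 4r + 4.
This completes the inductive step, so u_i = i^2 + 2i + 1 for all i ≥ 0.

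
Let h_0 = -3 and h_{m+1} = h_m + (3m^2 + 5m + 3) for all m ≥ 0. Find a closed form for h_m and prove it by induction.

Claim: h_m = m^3 + m^2 + m − 3.

Base case: h_0 = -3, and 0^3 + 0^2 + 0 − 3 = -3.
Assume h_k = k^3 + k^2 + k − 3.
Then h_{k+1} = h_k + (3k^2 + 5k + 3) = (k^3 + k^2 + k − 3) + (3k^2 + 5k + 3) = k^3 + 4k^2 + 6k,
and (k+1)^3 + (k+1)^2 + (k+1) − 3 = k^3 + 4k^2 + 6k.
Hence h_m = m^3 + m^2 + m − 3 for every m ≥ 0, by induction.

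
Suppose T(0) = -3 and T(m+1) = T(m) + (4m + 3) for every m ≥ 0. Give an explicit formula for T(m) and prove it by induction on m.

Claim: T(m) = 2m^2 + m − 3.

Base case: T(0) = -3, and 2·0^2 + 0 − 3 = -3.
Assume T(k) = 2k^2 + k − 3.
Then T(k+1) = T(k) + (4k + 3) = (2k^2 + k − 3) + (4k + 3) = 2k^2 + 5k,
and 2·(k+1)^2 + (k+1) − 3 = 2k^2 + 5k.
This completes the inductive step, so T(m) = 2m^2 + m − 3 for all m ≥ 0.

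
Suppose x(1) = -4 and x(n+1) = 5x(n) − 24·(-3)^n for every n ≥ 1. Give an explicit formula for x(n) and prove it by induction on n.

Claim: x(n) = 5^n + 3·(-3)^n.

Base case: x(1) = -4, and 5^1 + 3·(-3)^1 = 5 − 9 = -4.
Assume x(k) = 5^k + 3·(-3)^k for some k ≥ 1.
Then x(k+1) = 5x(k) − 24·(-3)^k = 5·(5^k + 3·(-3)^k) − 24·(-3)^k = 5^{k+1} + 15·(-3)^k − 24·(-3)^k = 5^{k+1} − 9·(-3)^k = 5^{k+1} + 3·(-3)^{k+1}.
This completes the inductive step, so x(n) = 5^n + 3·(-3)^n for all n ≥ 1.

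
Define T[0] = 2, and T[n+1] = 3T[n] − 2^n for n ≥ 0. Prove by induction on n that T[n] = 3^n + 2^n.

Base case: T[0] = 2, and 3^0 + 2^0 = 1 + 1 = 2.
Assume T[k] = 3^k + 2^k for some k ≥ 0.
Then T[k+1] = 3T[k] − 2^k = 3·(3^k + 2^k) − 2^k = 3^{k+1} + 3·2^k − 2^k = 3^{k+1} + 2·2^k = 3^{k+1} + 2^{k+1}.
By induction, T[n] = 3^n + 2^n for all n ≥ 0.

T[n] = 3^n + 2^n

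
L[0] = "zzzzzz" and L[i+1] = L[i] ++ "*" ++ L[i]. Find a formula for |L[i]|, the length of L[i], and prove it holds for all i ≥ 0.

Claim: |L[i]| = 7·2^i − 1.

Base case: |L[0]| = 6, and 7·2^0 − 1 = 6.
Assume |L[k]| = 7·2^k − 1.
Then |L[k+1]| = |L[k]| + 1 + |L[k]| = 2|L[k]| + 1 = 2(7·2^k − 1) + 1 = 7·2^{k+1} − 2 + 1 = 7·2^{k+1} − 1.
So the formula holds for k+1, and by induction |L[i]| = 7·2^i − 1 for all i ≥ 0.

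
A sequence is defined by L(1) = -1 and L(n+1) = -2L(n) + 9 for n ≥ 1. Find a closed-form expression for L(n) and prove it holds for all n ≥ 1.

Claim: L(n) = 2·(-2)^n + 3.

Base case: L(1) = -1, and 2·(-2)^1 + 3 = -4 + 3 = -1.
Assume L(k) = 2·(-2)^k + 3 for some k ≥ 1.
Then L(k+1) = -2L(k) + 9 = -2·(2·(-2)^k + 3) + 9 = -4·(-2)^k − 6 + 9 = 2·(-2)^{k+1} + 3.
So the formula holds for k+1, and by induction L(n) = 2·(-2)^n + 3 for all n ≥ 1.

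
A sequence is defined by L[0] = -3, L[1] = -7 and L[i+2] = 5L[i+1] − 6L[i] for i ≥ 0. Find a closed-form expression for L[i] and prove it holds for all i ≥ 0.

Claim: L[i] = -3^i − 2·2^i.

Base cases: L[0] = -3 and -3^0 − 2·2^0 = -3; L[1] = -7 and -3^1 − 2·2^1 = -7.
Assume L[j] = -3^j − 2·2^j for all 0 ≤ j ≤ k, where k ≥ 1.
Then L[k+1] = 5L[k] − 6L[k−1] = 5·(-3^k − 2·2^k) − 6·(-3^{k−1} − 2·2^{k−1}) = -(5·3 − 6)3^{k−1} − 2·(5·2 − 6)2^{k−1} = -9·3^{k−1} − 8·2^{k−1} = -3^{k+1} − 2·2^{k+1}.
Hence L[i] = -3^i − 2·2^i for every i ≥ 0, by strong induction.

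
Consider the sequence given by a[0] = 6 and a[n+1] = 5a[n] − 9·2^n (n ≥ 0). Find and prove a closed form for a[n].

Claim: a[n] = 3·5^n + 3·2^n.

Base case: a[0] = 6, and 3·5^0 + 3·2^0 = 3 + 3 = 6.
Assume a[r] = 3·5^r + 3·2^r for some r ≥ 0.
Then a[r+1] = 5a[r] − 9·2^r = 5·(3·5^r + 3·2^r) − 9·2^r = 3·5^{r+1} + 15·2^r − 9·2^r = 3·5^{r+1} + 6·2^r = 3·5^{r+1} + 3·2^{r+1}.
So the formula holds for r+1, and by induction a[n] = 3·5^n + 3·2^n for all n ≥ 0.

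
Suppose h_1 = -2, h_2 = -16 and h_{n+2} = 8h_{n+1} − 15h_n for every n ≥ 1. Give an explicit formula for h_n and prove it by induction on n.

Claim: h_n = -5^n + 3^n.

Base cases: h_1 = -2 and -5^1 + 3^1 = -2; h_2 = -16 and -5^2 + 3^2 = -16.
Assume h_j = -5^j + 3^j for all 1 ≤ j ≤ r, where r ≥ 2.
Then h_{r+1} = 8h_r − 15h_{r−1} = 8·(-5^r + 3^r) − 15·(-5^{r−1} + 3^{r−1}) = -(8·5 − 15)5^{r−1} + (8·3 − 15)3^{r−1} = -25·5^{r−1} + 9·3^{r−1} = -5^{r+1} + 3^{r+1}.
By strong induction, h_n = -5^n + 3^n for all n ≥ 1.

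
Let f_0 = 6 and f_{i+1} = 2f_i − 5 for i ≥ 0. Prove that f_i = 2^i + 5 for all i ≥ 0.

Base case: f_0 = 6, and 2^0 + 5 = 1 + 5 = 6.
Assume f_r = 2^r + 5 for some r ≥ 0.
Then f_{r+1} = 2f_r − 5 = 2·(2^r + 5) − 5 = 2^{r+1} + 10 − 5 = 2^{r+1} + 5.
By induction, f_i = 2^i + 5 for all i ≥ 0.

f_i = 2^i + 5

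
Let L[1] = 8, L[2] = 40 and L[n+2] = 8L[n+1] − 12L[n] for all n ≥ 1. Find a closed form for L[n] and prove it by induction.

Claim: L[n] = 6^n + 2^n.

Base cases: L[1] = 8 and 6^1 + 2^1 = 8; L[2] = 40 and 6^2 + 2^2 = 40.
Assume L[j] = 6^j + 2^j for all 1 ≤ j ≤ k, where k ≥ 2.
Then L[k+1] = 8L[k] − 12L[k−1] = 8·(6^k + 2^k) − 12·(6^{k−1} + 2^{k−1}) = (8·6 − 12)6^{k−1} + (8·2 − 12)2^{k−1} = 36·6^{k−1} + 4·2^{k−1} = 6^{k+1} + 2^{k+1}.
So the formula holds for k+1, and by strong induction L[n] = 6^n + 2^n for all n ≥ 1.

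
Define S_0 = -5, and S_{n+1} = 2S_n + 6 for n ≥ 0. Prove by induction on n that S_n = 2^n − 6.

Base case: S_0 = -5, and 2^0 − 6 = 1 − 6 = -5.
Assume S_k = 2^k − 6 for some k ≥ 0.
Then S_{k+1} = 2S_k + 6 = 2·(2^k − 6) + 6 = 2^{k+1} − 12 + 6 = 2^{k+1} − 6.
Hence S_n = 2^n − 6 for every n ≥ 0, by induction.

S_n = 2^n − 6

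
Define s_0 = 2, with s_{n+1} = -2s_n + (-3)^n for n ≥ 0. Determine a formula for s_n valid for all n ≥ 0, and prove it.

Claim: s_n = 3·(-2)^n − (-3)^n.

Base case: s_0 = 2, and 3·(-2)^0 − (-3)^0 = 3 − 1 = 2.
Assume s_k = 3·(-2)^k − (-3)^k for some k ≥ 0.
Then s_{k+1} = -2s_k + (-3)^k = -2·(3·(-2)^k − (-3)^k) + (-3)^k = 3·(-2)^{k+1} + 2·(-3)^k + (-3)^k = 3·(-2)^{k+1} + 3·(-3)^k = 3·(-2)^{k+1} − (-3)^{k+1}.
So the formula holds for k+1, and by induction s_n = 3·(-2)^n − (-3)^n for all n ≥ 0.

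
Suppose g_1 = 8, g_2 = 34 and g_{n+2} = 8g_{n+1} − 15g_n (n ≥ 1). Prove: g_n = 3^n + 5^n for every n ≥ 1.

Base cases: g_1 = 8 and 3^1 + 5^1 = 8; g_2 = 34 and 3^2 + 5^2 = 34.
Assume g_i = 3^i + 5^i for all 1 ≤ i ≤ j, where j ≥ 2.
Then g_{j+1} = 8g_j − 15g_{j−1} = 8·(3^j + 5^j) − 15·(3^{j−1} + 5^{j−1}) = (8·3 − 15)3^{j−1} + (8·5 − 15)5^{j−1} = 9·3^{j−1} + 25·5^{j−1} = 3^{j+1} + 5^{j+1}.
Hence g_n = 3^n + 5^n for every n ≥ 1, by strong induction.

g_n = 3^n + 5^n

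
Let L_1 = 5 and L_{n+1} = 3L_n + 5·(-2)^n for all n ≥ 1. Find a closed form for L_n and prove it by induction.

Claim: L_n = 3^n − (-2)^n.

Base case: L_1 = 5, and 3^1 − (-2)^1 = 3 + 2 = 5.
Assume L_j = 3^j − (-2)^j for some j ≥ 1.
Then L_{j+1} = 3L_j + 5·(-2)^j = 3·(3^j − (-2)^j) + 5·(-2)^j = 3^{j+1} − 3·(-2)^j + 5·(-2)^j = 3^{j+1} + 2·(-2)^j = 3^{j+1} − (-2)^{j+1}.
So the formula holds for j+1, and by induction L_n = 3^n − (-2)^n for all n ≥ 1.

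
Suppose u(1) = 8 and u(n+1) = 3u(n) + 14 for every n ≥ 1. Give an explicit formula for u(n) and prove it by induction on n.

Claim: u(n) = 5·3^n − 7.

Base case: u(1) = 8, and 5·3^1 − 7 = 15 − 7 = 8.
Assume u(j) = 5·3^j − 7 for some j ≥ 1.
Then u(j+1) = 3u(j) + 14 = 3·(5·3^j − 7) + 14 = 15·3^j − 21 + 14 = 5·3^{j+1} − 7.
This completes the inductive step, so u(n) = 5·3^n − 7 for all n ≥ 1.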